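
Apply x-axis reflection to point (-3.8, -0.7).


Reflection over x-axis: (x,y) -> (x,-y)
(-3.8, -0.7) -> (-3.8, 0.7)

(-3.8, 0.7)


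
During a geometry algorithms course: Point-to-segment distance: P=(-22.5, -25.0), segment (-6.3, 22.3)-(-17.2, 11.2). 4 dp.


Project P onto AB: t = 1 (clamped to [0,1])
Closest point on segment: (-17.2, 11.2)
Distance: 36.5859

36.5859


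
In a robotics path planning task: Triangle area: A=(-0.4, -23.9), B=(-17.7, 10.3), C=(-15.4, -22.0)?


Area = |x_A(y_B-y_C) + x_B(y_C-y_A) + x_C(y_A-y_B)|/2
= |(-12.92) + (-33.63) + 526.68|/2
= 480.13/2 = 240.065

240.065


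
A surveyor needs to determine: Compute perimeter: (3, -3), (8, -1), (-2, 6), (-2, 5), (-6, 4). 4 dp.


Sides: (3, -3)->(8, -1): sqrt(29) = 5.385165, (8, -1)->(-2, 6): sqrt(149) = 12.206556, (-2, 6)->(-2, 5): sqrt(1) = 1, (-2, 5)->(-6, 4): sqrt(17) = 4.123106, (-6, 4)->(3, -3): sqrt(130) = 11.401754
Sum = 34.116581
Perimeter = 34.1166

34.1166


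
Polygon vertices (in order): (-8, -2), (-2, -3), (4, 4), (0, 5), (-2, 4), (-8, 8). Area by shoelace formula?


Shoelace sum: ((-8)*(-3) - (-2)*(-2)) + ((-2)*4 - 4*(-3)) + (4*5 - 0*4) + (0*4 - (-2)*5) + ((-2)*8 - (-8)*4) + ((-8)*(-2) - (-8)*8)
= 150
Area = |150|/2 = 75

75


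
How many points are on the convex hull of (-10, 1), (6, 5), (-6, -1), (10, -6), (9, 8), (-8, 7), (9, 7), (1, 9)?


Convex hull vertices (CCW): (-10, 1), (-6, -1), (10, -6), (9, 8), (1, 9), (-8, 7)
Count = 6

6


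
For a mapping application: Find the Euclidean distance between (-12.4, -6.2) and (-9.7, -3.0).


dx=2.7, dy=3.2
d^2 = 2.7^2 + 3.2^2 = 17.53
d = sqrt(17.53) = 4.1869

4.1869


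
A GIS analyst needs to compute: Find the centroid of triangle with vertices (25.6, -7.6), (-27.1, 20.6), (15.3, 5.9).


Centroid = ((x_A+x_B+x_C)/3, (y_A+y_B+y_C)/3)
= ((25.6+(-27.1)+15.3)/3, ((-7.6)+20.6+5.9)/3)
= (4.6, 6.3)

(4.6, 6.3)


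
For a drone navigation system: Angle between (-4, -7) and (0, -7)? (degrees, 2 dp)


u.v = 49, |u| = sqrt(65) = 8.0623, |v| = sqrt(49) = 7
cos(theta) = u.v/(|u||v|) = 49/sqrt(3185) = 0.868243
theta = acos(0.868243) = 29.74 degrees

29.74 degrees


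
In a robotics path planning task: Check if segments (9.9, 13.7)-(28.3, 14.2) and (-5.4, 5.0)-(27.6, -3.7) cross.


Cross products: d1=420.21, d2=596.79, d3=-152.43, d4=-329.01
d1*d2 < 0 and d3*d4 < 0? no

No, they don't intersect


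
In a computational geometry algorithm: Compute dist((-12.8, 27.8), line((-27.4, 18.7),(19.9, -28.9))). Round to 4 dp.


|cross product| = 1125.39
|line direction| = sqrt(4503.05) = 67.1048
Distance = 1125.39/sqrt(4503.05) = 16.7706

16.7706


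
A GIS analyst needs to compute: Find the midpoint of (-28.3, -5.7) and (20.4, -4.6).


M = (((-28.3)+20.4)/2, ((-5.7)+(-4.6))/2)
= (-3.95, -5.15)

(-3.95, -5.15)


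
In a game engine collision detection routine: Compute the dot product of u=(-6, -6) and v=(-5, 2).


u . v = u_x*v_x + u_y*v_y = (-6)*(-5) + (-6)*2
= 30 + (-12) = 18

18


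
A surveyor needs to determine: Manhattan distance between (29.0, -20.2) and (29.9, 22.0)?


|29-29.9| + |(-20.2)-22| = 0.9 + 42.2 = 43.1

43.1


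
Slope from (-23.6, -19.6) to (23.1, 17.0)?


slope = (y2-y1)/(x2-x1) = (17-(-19.6))/(23.1-(-23.6)) = 36.6/46.7 = 0.7837

0.7837


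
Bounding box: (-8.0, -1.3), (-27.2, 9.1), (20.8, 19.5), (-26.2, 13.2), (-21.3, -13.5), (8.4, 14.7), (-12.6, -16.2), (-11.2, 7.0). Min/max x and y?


x range: [-27.2, 20.8]
y range: [-16.2, 19.5]
Bounding box: (-27.2,-16.2) to (20.8,19.5)

(-27.2,-16.2) to (20.8,19.5)


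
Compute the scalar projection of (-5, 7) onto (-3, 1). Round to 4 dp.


u.v = 22, |v| = sqrt(10) = 3.1623
Scalar projection = u.v / |v| = 22 / sqrt(10) = 6.957

6.957


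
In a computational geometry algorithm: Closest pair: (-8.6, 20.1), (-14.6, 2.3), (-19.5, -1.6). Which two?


d(P0,P1) = 18.784, d(P0,P2) = 24.2837, d(P1,P2) = 6.2626
Closest: P1 and P2

Closest pair: (-14.6, 2.3) and (-19.5, -1.6), distance = 6.2626


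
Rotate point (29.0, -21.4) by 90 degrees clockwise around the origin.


90° CW: (x,y) -> (y, -x)
(29,-21.4) -> (-21.4, -29)

(-21.4, -29)


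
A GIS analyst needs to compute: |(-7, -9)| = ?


|u| = sqrt((-7)^2 + (-9)^2) = sqrt(130) = 11.4018

11.4018


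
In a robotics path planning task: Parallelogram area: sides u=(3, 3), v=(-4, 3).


|u x v| = |3*3 - 3*(-4)|
= |9 - (-12)| = 21

21


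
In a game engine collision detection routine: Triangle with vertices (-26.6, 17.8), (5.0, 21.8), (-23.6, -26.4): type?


Side lengths squared: AB^2=1014.56, BC^2=3141.2, CA^2=1962.64
Sorted: [1014.56, 1962.64, 3141.2]
By sides: Scalene, By angles: Obtuse

Scalene, Obtuse


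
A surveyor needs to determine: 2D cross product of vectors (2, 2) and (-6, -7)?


u x v = u_x*v_y - u_y*v_x = 2*(-7) - 2*(-6)
= (-14) - (-12) = -2

-2


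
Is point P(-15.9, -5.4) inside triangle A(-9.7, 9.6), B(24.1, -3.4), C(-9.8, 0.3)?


Cross products: AB x AP = -587.6, BC x BP = 215.8, CA x CP = 56.16
All same sign? no

No, outside


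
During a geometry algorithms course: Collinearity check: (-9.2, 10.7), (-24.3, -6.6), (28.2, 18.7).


Cross product: ((-24.3)-(-9.2))*(18.7-10.7) - ((-6.6)-10.7)*(28.2-(-9.2))
= 526.22

No, not collinear


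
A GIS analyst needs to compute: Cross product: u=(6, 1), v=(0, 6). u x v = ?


u x v = u_x*v_y - u_y*v_x = 6*6 - 1*0
= 36 - 0 = 36

36


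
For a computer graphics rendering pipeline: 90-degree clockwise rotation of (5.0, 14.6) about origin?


90° CW: (x,y) -> (y, -x)
(5,14.6) -> (14.6, -5)

(14.6, -5)


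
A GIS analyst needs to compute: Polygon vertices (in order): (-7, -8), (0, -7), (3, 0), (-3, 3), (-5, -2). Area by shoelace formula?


Shoelace sum: ((-7)*(-7) - 0*(-8)) + (0*0 - 3*(-7)) + (3*3 - (-3)*0) + ((-3)*(-2) - (-5)*3) + ((-5)*(-8) - (-7)*(-2))
= 126
Area = |126|/2 = 63

63


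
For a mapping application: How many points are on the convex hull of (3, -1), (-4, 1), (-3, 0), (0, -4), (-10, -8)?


Convex hull vertices (CCW): (-10, -8), (0, -4), (3, -1), (-4, 1)
Count = 4

4


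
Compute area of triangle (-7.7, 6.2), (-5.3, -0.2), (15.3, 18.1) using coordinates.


Area = |x_A(y_B-y_C) + x_B(y_C-y_A) + x_C(y_A-y_B)|/2
= |140.91 + (-63.07) + 97.92|/2
= 175.76/2 = 87.88

87.88


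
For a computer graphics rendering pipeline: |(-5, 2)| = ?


|u| = sqrt((-5)^2 + 2^2) = sqrt(29) = 5.3852

5.3852


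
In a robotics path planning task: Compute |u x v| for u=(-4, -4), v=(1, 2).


|u x v| = |(-4)*2 - (-4)*1|
= |(-8) - (-4)| = 4

4


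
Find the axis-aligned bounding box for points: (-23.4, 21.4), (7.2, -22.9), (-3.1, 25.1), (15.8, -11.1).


x range: [-23.4, 15.8]
y range: [-22.9, 25.1]
Bounding box: (-23.4,-22.9) to (15.8,25.1)

(-23.4,-22.9) to (15.8,25.1)


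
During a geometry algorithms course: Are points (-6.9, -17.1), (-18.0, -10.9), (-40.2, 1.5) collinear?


Cross product: ((-18)-(-6.9))*(1.5-(-17.1)) - ((-10.9)-(-17.1))*((-40.2)-(-6.9))
= 0

Yes, collinear


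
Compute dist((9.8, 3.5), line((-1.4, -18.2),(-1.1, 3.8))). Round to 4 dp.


|cross product| = 239.89
|line direction| = sqrt(484.09) = 22.002
Distance = 239.89/sqrt(484.09) = 10.9031

10.9031


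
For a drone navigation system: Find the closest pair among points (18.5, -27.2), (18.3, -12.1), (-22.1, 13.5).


d(P0,P1) = 15.1013, d(P0,P2) = 57.4878, d(P1,P2) = 47.828
Closest: P0 and P1

Closest pair: (18.5, -27.2) and (18.3, -12.1), distance = 15.1013


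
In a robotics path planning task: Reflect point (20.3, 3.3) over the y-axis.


Reflection over y-axis: (x,y) -> (-x,y)
(20.3, 3.3) -> (-20.3, 3.3)

(-20.3, 3.3)


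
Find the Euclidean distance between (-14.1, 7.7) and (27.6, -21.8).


dx=41.7, dy=-29.5
d^2 = 41.7^2 + (-29.5)^2 = 2609.14
d = sqrt(2609.14) = 51.0797

51.0797


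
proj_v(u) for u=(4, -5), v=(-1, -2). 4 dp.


u.v = 6, |v| = sqrt(5) = 2.2361
Scalar projection = u.v / |v| = 6 / sqrt(5) = 2.6833

2.6833


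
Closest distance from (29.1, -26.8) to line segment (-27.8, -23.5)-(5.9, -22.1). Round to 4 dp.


Project P onto AB: t = 1 (clamped to [0,1])
Closest point on segment: (5.9, -22.1)
Distance: 23.6713

23.6713


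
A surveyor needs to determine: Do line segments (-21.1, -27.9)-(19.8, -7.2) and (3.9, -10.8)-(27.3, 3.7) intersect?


Cross products: d1=-37.64, d2=-146.31, d3=181.89, d4=290.56
d1*d2 < 0 and d3*d4 < 0? no

No, they don't intersect


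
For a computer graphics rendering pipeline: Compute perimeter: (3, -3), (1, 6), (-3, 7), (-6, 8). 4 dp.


Sides: (3, -3)->(1, 6): sqrt(85) = 9.219544, (1, 6)->(-3, 7): sqrt(17) = 4.123106, (-3, 7)->(-6, 8): sqrt(10) = 3.162278, (-6, 8)->(3, -3): sqrt(202) = 14.21267
Sum = 30.717598
Perimeter = 30.7176

30.7176


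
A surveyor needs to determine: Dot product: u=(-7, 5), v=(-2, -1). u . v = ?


u . v = u_x*v_x + u_y*v_y = (-7)*(-2) + 5*(-1)
= 14 + (-5) = 9

9


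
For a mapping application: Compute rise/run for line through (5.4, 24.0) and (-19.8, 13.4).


slope = (y2-y1)/(x2-x1) = (13.4-24)/((-19.8)-5.4) = (-10.6)/(-25.2) = 0.4206

0.4206


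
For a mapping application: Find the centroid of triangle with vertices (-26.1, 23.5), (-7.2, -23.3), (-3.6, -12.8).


Centroid = ((x_A+x_B+x_C)/3, (y_A+y_B+y_C)/3)
= (((-26.1)+(-7.2)+(-3.6))/3, (23.5+(-23.3)+(-12.8))/3)
= (-12.3, -4.2)

(-12.3, -4.2)


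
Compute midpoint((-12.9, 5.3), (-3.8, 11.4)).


M = (((-12.9)+(-3.8))/2, (5.3+11.4)/2)
= (-8.35, 8.35)

(-8.35, 8.35)


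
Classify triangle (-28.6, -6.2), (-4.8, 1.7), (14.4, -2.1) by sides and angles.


Side lengths squared: AB^2=628.85, BC^2=383.08, CA^2=1865.81
Sorted: [383.08, 628.85, 1865.81]
By sides: Scalene, By angles: Obtuse

Scalene, Obtuse


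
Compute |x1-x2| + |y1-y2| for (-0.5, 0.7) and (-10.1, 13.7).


|(-0.5)-(-10.1)| + |0.7-13.7| = 9.6 + 13 = 22.6

22.6


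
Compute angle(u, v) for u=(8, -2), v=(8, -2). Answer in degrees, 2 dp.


u.v = 68, |u| = sqrt(68) = 8.2462, |v| = sqrt(68) = 8.2462
cos(theta) = u.v/(|u||v|) = 68/sqrt(4624) = 1
theta = acos(1) = 0 degrees

0 degrees


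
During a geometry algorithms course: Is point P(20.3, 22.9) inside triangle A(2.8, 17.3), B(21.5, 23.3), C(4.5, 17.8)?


Cross products: AB x AP = -0.28, BC x BP = 0.2, CA x CP = -0.77
All same sign? no

No, outside


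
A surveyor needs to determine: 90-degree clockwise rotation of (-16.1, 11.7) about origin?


90° CW: (x,y) -> (y, -x)
(-16.1,11.7) -> (11.7, 16.1)

(11.7, 16.1)


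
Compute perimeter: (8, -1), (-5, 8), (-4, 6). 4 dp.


Sides: (8, -1)->(-5, 8): sqrt(250) = 15.811388, (-5, 8)->(-4, 6): sqrt(5) = 2.236068, (-4, 6)->(8, -1): sqrt(193) = 13.892444
Sum = 31.9399
Perimeter = 31.9399

31.9399


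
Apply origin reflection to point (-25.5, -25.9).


Reflection over origin: (x,y) -> (-x,-y)
(-25.5, -25.9) -> (25.5, 25.9)

(25.5, 25.9)


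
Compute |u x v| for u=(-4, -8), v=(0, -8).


|u x v| = |(-4)*(-8) - (-8)*0|
= |32 - 0| = 32

32


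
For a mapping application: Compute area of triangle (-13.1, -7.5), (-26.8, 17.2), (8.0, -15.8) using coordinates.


Area = |x_A(y_B-y_C) + x_B(y_C-y_A) + x_C(y_A-y_B)|/2
= |(-432.3) + 222.44 + (-197.6)|/2
= 407.46/2 = 203.73

203.73


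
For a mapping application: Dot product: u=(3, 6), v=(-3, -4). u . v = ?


u . v = u_x*v_x + u_y*v_y = 3*(-3) + 6*(-4)
= (-9) + (-24) = -33

-33


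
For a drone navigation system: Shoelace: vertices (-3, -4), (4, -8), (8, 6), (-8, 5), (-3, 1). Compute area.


Shoelace sum: ((-3)*(-8) - 4*(-4)) + (4*6 - 8*(-8)) + (8*5 - (-8)*6) + ((-8)*1 - (-3)*5) + ((-3)*(-4) - (-3)*1)
= 238
Area = |238|/2 = 119

119


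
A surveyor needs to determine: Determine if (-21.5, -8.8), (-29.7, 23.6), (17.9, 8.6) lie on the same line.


Cross product: ((-29.7)-(-21.5))*(8.6-(-8.8)) - (23.6-(-8.8))*(17.9-(-21.5))
= -1419.24

No, not collinear


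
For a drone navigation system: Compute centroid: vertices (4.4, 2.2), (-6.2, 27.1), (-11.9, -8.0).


Centroid = ((x_A+x_B+x_C)/3, (y_A+y_B+y_C)/3)
= ((4.4+(-6.2)+(-11.9))/3, (2.2+27.1+(-8))/3)
= (-4.5667, 7.1)

(-4.5667, 7.1)


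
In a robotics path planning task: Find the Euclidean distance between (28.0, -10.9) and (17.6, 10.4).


dx=-10.4, dy=21.3
d^2 = (-10.4)^2 + 21.3^2 = 561.85
d = sqrt(561.85) = 23.7034

23.7034


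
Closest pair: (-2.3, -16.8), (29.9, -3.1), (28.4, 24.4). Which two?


d(P0,P1) = 34.9933, d(P0,P2) = 51.3802, d(P1,P2) = 27.5409
Closest: P1 and P2

Closest pair: (29.9, -3.1) and (28.4, 24.4), distance = 27.5409


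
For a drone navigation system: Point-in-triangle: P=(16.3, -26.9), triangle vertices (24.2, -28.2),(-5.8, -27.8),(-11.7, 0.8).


Cross products: AB x AP = -35.84, BC x BP = -637.37, CA x CP = -182.43
All same sign? yes

Yes, inside


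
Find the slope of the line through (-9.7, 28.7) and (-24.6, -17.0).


slope = (y2-y1)/(x2-x1) = ((-17)-28.7)/((-24.6)-(-9.7)) = (-45.7)/(-14.9) = 3.0671

3.0671


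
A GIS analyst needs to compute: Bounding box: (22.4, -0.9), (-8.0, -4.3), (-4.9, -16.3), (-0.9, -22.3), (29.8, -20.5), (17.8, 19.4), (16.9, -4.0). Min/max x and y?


x range: [-8, 29.8]
y range: [-22.3, 19.4]
Bounding box: (-8,-22.3) to (29.8,19.4)

(-8,-22.3) to (29.8,19.4)


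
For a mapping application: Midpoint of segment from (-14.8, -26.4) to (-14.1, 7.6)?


M = (((-14.8)+(-14.1))/2, ((-26.4)+7.6)/2)
= (-14.45, -9.4)

(-14.45, -9.4)


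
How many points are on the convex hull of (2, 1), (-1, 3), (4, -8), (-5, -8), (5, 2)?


Convex hull vertices (CCW): (-5, -8), (4, -8), (5, 2), (-1, 3)
Count = 4

4


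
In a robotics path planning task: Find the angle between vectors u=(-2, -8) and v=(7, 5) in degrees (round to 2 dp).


u.v = -54, |u| = sqrt(68) = 8.2462, |v| = sqrt(74) = 8.6023
cos(theta) = u.v/(|u||v|) = -54/sqrt(5032) = -0.761243
theta = acos(-0.761243) = 139.57 degrees

139.57 degrees


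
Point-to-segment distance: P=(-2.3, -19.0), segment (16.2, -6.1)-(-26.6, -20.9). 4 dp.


Project P onto AB: t = 0.4792 (clamped to [0,1])
Closest point on segment: (-4.3085, -13.1917)
Distance: 6.1457

6.1457


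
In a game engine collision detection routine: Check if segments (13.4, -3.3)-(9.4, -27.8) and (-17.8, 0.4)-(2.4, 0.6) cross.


Cross products: d1=-80.98, d2=-575.08, d3=-779.2, d4=-285.1
d1*d2 < 0 and d3*d4 < 0? no

No, they don't intersect


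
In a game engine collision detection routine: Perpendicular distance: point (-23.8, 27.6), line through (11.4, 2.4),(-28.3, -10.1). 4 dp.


|cross product| = 1440.44
|line direction| = sqrt(1732.34) = 41.6214
Distance = 1440.44/sqrt(1732.34) = 34.6082

34.6082


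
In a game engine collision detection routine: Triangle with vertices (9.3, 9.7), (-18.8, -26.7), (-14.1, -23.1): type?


Side lengths squared: AB^2=2114.57, BC^2=35.05, CA^2=1623.4
Sorted: [35.05, 1623.4, 2114.57]
By sides: Scalene, By angles: Obtuse

Scalene, Obtuse


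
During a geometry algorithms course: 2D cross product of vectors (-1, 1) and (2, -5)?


u x v = u_x*v_y - u_y*v_x = (-1)*(-5) - 1*2
= 5 - 2 = 3

3


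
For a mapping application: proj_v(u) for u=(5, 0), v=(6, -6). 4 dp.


u.v = 30, |v| = sqrt(72) = 8.4853
Scalar projection = u.v / |v| = 30 / sqrt(72) = 3.5355

3.5355


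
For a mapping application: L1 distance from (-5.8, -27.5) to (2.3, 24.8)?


|(-5.8)-2.3| + |(-27.5)-24.8| = 8.1 + 52.3 = 60.4

60.4


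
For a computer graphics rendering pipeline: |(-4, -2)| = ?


|u| = sqrt((-4)^2 + (-2)^2) = sqrt(20) = 4.4721

4.4721


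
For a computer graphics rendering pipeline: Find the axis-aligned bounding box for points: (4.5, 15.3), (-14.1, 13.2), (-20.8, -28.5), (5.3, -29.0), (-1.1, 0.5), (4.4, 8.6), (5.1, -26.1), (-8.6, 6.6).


x range: [-20.8, 5.3]
y range: [-29, 15.3]
Bounding box: (-20.8,-29) to (5.3,15.3)

(-20.8,-29) to (5.3,15.3)


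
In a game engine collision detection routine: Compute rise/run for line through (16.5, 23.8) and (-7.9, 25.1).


slope = (y2-y1)/(x2-x1) = (25.1-23.8)/((-7.9)-16.5) = 1.3/(-24.4) = -0.0533

-0.0533


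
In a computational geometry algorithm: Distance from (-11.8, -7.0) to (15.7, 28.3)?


dx=27.5, dy=35.3
d^2 = 27.5^2 + 35.3^2 = 2002.34
d = sqrt(2002.34) = 44.7475

44.7475


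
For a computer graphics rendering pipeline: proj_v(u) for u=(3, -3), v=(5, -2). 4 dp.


u.v = 21, |v| = sqrt(29) = 5.3852
Scalar projection = u.v / |v| = 21 / sqrt(29) = 3.8996

3.8996


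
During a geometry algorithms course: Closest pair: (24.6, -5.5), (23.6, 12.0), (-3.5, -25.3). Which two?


d(P0,P1) = 17.5285, d(P0,P2) = 34.3751, d(P1,P2) = 46.1053
Closest: P0 and P1

Closest pair: (24.6, -5.5) and (23.6, 12.0), distance = 17.5285


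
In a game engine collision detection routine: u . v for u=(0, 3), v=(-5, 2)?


u . v = u_x*v_x + u_y*v_y = 0*(-5) + 3*2
= 0 + 6 = 6

6


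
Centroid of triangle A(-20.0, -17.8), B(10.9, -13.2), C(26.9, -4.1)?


Centroid = ((x_A+x_B+x_C)/3, (y_A+y_B+y_C)/3)
= (((-20)+10.9+26.9)/3, ((-17.8)+(-13.2)+(-4.1))/3)
= (5.9333, -11.7)

(5.9333, -11.7)


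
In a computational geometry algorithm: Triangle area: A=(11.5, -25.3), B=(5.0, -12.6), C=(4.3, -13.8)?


Area = |x_A(y_B-y_C) + x_B(y_C-y_A) + x_C(y_A-y_B)|/2
= |13.8 + 57.5 + (-54.61)|/2
= 16.69/2 = 8.345

8.345


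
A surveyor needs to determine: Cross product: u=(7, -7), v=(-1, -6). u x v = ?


u x v = u_x*v_y - u_y*v_x = 7*(-6) - (-7)*(-1)
= (-42) - 7 = -49

-49


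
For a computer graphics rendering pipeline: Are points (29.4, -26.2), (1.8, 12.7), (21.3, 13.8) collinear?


Cross product: (1.8-29.4)*(13.8-(-26.2)) - (12.7-(-26.2))*(21.3-29.4)
= -788.91

No, not collinear


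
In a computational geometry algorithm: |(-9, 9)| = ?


|u| = sqrt((-9)^2 + 9^2) = sqrt(162) = 12.7279

12.7279


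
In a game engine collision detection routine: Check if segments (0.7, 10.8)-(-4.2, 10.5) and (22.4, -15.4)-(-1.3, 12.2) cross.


Cross products: d1=-22.02, d2=120.33, d3=134.89, d4=-7.46
d1*d2 < 0 and d3*d4 < 0? yes

Yes, they intersect


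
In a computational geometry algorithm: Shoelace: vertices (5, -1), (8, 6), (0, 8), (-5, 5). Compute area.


Shoelace sum: (5*6 - 8*(-1)) + (8*8 - 0*6) + (0*5 - (-5)*8) + ((-5)*(-1) - 5*5)
= 122
Area = |122|/2 = 61

61


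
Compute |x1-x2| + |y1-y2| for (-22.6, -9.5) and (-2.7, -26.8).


|(-22.6)-(-2.7)| + |(-9.5)-(-26.8)| = 19.9 + 17.3 = 37.2

37.2


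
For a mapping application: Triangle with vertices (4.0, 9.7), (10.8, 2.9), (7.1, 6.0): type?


Side lengths squared: AB^2=92.48, BC^2=23.3, CA^2=23.3
Sorted: [23.3, 23.3, 92.48]
By sides: Isosceles, By angles: Obtuse

Isosceles, Obtuse


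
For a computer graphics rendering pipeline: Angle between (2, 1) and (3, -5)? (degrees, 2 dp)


u.v = 1, |u| = sqrt(5) = 2.2361, |v| = sqrt(34) = 5.831
cos(theta) = u.v/(|u||v|) = 1/sqrt(170) = 0.076696
theta = acos(0.076696) = 85.6 degrees

85.6 degrees


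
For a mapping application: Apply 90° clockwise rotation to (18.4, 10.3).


90° CW: (x,y) -> (y, -x)
(18.4,10.3) -> (10.3, -18.4)

(10.3, -18.4)


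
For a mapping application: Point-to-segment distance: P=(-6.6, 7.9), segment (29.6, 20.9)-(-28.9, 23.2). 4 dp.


Project P onto AB: t = 0.6091 (clamped to [0,1])
Closest point on segment: (-6.0338, 22.301)
Distance: 14.4121

14.4121


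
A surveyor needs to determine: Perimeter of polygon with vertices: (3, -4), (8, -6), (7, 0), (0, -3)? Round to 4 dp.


Sides: (3, -4)->(8, -6): sqrt(29) = 5.385165, (8, -6)->(7, 0): sqrt(37) = 6.082763, (7, 0)->(0, -3): sqrt(58) = 7.615773, (0, -3)->(3, -4): sqrt(10) = 3.162278
Sum = 22.245979
Perimeter = 22.246

22.246


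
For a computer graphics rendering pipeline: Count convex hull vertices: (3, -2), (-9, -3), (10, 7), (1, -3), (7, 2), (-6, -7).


Convex hull vertices (CCW): (-9, -3), (-6, -7), (3, -2), (7, 2), (10, 7)
Count = 5

5


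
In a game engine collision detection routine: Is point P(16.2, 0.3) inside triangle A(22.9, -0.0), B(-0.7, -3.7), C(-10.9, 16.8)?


Cross products: AB x AP = -31.87, BC x BP = -387.25, CA x CP = -102.42
All same sign? yes

Yes, inside


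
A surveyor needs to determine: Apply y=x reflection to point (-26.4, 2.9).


Reflection over y=x: (x,y) -> (y,x)
(-26.4, 2.9) -> (2.9, -26.4)

(2.9, -26.4)


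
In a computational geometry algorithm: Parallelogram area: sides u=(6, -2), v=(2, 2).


|u x v| = |6*2 - (-2)*2|
= |12 - (-4)| = 16

16


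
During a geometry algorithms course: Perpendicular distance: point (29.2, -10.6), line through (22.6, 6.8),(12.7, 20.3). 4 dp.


|cross product| = 83.16
|line direction| = sqrt(280.26) = 16.741
Distance = 83.16/sqrt(280.26) = 4.9675

4.9675


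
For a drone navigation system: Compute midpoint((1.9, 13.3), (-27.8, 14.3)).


M = ((1.9+(-27.8))/2, (13.3+14.3)/2)
= (-12.95, 13.8)

(-12.95, 13.8)


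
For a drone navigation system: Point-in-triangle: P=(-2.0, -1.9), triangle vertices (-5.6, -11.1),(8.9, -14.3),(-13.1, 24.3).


Cross products: AB x AP = 144.92, BC x BP = 147.94, CA x CP = 196.44
All same sign? yes

Yes, inside


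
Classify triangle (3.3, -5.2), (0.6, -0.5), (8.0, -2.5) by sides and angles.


Side lengths squared: AB^2=29.38, BC^2=58.76, CA^2=29.38
Sorted: [29.38, 29.38, 58.76]
By sides: Isosceles, By angles: Right

Isosceles, Right


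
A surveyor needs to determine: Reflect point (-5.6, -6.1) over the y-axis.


Reflection over y-axis: (x,y) -> (-x,y)
(-5.6, -6.1) -> (5.6, -6.1)

(5.6, -6.1)


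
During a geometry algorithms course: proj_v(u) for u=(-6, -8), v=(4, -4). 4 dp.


u.v = 8, |v| = sqrt(32) = 5.6569
Scalar projection = u.v / |v| = 8 / sqrt(32) = 1.4142

1.4142


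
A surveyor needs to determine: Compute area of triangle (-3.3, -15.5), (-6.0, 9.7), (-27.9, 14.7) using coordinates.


Area = |x_A(y_B-y_C) + x_B(y_C-y_A) + x_C(y_A-y_B)|/2
= |16.5 + (-181.2) + 703.08|/2
= 538.38/2 = 269.19

269.19


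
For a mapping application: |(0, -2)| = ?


|u| = sqrt(0^2 + (-2)^2) = sqrt(4) = 2

2


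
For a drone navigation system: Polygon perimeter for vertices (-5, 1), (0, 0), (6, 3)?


Sides: (-5, 1)->(0, 0): sqrt(26) = 5.09902, (0, 0)->(6, 3): sqrt(45) = 6.708204, (6, 3)->(-5, 1): sqrt(125) = 11.18034
Sum = 22.987564
Perimeter = 22.9876

22.9876


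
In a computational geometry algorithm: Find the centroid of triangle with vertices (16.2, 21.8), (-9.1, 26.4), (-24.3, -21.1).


Centroid = ((x_A+x_B+x_C)/3, (y_A+y_B+y_C)/3)
= ((16.2+(-9.1)+(-24.3))/3, (21.8+26.4+(-21.1))/3)
= (-5.7333, 9.0333)

(-5.7333, 9.0333)


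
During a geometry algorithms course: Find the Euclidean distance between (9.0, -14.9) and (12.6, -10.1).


dx=3.6, dy=4.8
d^2 = 3.6^2 + 4.8^2 = 36
d = sqrt(36) = 6

6


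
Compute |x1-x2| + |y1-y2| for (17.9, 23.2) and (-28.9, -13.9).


|17.9-(-28.9)| + |23.2-(-13.9)| = 46.8 + 37.1 = 83.9

83.9


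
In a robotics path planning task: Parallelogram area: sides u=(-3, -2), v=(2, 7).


|u x v| = |(-3)*7 - (-2)*2|
= |(-21) - (-4)| = 17

17


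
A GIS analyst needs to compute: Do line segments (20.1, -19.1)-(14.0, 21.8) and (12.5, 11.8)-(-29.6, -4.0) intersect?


Cross products: d1=1420.97, d2=-397.3, d3=122.35, d4=1940.62
d1*d2 < 0 and d3*d4 < 0? no

No, they don't intersect


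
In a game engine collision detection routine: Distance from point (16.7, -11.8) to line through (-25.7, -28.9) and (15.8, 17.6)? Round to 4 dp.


|cross product| = 1261.95
|line direction| = sqrt(3884.5) = 62.3258
Distance = 1261.95/sqrt(3884.5) = 20.2476

20.2476


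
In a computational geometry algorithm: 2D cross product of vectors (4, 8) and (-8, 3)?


u x v = u_x*v_y - u_y*v_x = 4*3 - 8*(-8)
= 12 - (-64) = 76

76


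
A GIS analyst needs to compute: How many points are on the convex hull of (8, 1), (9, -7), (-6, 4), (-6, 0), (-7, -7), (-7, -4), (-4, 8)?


Convex hull vertices (CCW): (-7, -7), (9, -7), (8, 1), (-4, 8), (-6, 4), (-7, -4)
Count = 6

6


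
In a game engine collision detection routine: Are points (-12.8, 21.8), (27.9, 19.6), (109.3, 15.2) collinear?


Cross product: (27.9-(-12.8))*(15.2-21.8) - (19.6-21.8)*(109.3-(-12.8))
= 0

Yes, collinear


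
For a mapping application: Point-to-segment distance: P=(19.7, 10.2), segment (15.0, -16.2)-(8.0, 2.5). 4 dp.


Project P onto AB: t = 1 (clamped to [0,1])
Closest point on segment: (8, 2.5)
Distance: 14.0064

14.0064


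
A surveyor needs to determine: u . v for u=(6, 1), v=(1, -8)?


u . v = u_x*v_x + u_y*v_y = 6*1 + 1*(-8)
= 6 + (-8) = -2

-2


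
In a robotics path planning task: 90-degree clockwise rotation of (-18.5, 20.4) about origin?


90° CW: (x,y) -> (y, -x)
(-18.5,20.4) -> (20.4, 18.5)

(20.4, 18.5)


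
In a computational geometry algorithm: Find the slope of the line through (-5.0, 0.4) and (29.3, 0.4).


slope = (y2-y1)/(x2-x1) = (0.4-0.4)/(29.3-(-5)) = 0/34.3 = 0

0


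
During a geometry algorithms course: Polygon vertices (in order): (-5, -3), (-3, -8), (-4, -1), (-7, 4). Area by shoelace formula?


Shoelace sum: ((-5)*(-8) - (-3)*(-3)) + ((-3)*(-1) - (-4)*(-8)) + ((-4)*4 - (-7)*(-1)) + ((-7)*(-3) - (-5)*4)
= 20
Area = |20|/2 = 10

10


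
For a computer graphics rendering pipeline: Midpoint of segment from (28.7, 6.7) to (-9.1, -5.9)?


M = ((28.7+(-9.1))/2, (6.7+(-5.9))/2)
= (9.8, 0.4)

(9.8, 0.4)


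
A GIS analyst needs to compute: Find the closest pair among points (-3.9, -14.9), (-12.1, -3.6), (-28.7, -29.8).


d(P0,P1) = 13.9617, d(P0,P2) = 28.9318, d(P1,P2) = 31.0161
Closest: P0 and P1

Closest pair: (-3.9, -14.9) and (-12.1, -3.6), distance = 13.9617


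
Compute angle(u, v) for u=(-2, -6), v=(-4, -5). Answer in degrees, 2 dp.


u.v = 38, |u| = sqrt(40) = 6.3246, |v| = sqrt(41) = 6.4031
cos(theta) = u.v/(|u||v|) = 38/sqrt(1640) = 0.938343
theta = acos(0.938343) = 20.22 degrees

20.22 degrees


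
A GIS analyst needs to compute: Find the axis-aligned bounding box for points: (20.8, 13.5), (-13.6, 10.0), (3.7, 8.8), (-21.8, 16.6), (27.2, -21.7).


x range: [-21.8, 27.2]
y range: [-21.7, 16.6]
Bounding box: (-21.8,-21.7) to (27.2,16.6)

(-21.8,-21.7) to (27.2,16.6)


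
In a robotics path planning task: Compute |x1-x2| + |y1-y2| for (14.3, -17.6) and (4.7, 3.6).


|14.3-4.7| + |(-17.6)-3.6| = 9.6 + 21.2 = 30.8

30.8


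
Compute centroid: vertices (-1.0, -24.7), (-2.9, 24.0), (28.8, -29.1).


Centroid = ((x_A+x_B+x_C)/3, (y_A+y_B+y_C)/3)
= (((-1)+(-2.9)+28.8)/3, ((-24.7)+24+(-29.1))/3)
= (8.3, -9.9333)

(8.3, -9.9333)


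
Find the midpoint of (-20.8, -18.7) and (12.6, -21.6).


M = (((-20.8)+12.6)/2, ((-18.7)+(-21.6))/2)
= (-4.1, -20.15)

(-4.1, -20.15)


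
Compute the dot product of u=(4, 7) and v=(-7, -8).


u . v = u_x*v_x + u_y*v_y = 4*(-7) + 7*(-8)
= (-28) + (-56) = -84

-84


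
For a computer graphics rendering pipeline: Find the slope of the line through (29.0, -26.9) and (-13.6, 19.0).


slope = (y2-y1)/(x2-x1) = (19-(-26.9))/((-13.6)-29) = 45.9/(-42.6) = -1.0775

-1.0775


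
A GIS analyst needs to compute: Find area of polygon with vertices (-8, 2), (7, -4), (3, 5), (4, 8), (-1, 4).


Shoelace sum: ((-8)*(-4) - 7*2) + (7*5 - 3*(-4)) + (3*8 - 4*5) + (4*4 - (-1)*8) + ((-1)*2 - (-8)*4)
= 123
Area = |123|/2 = 61.5

61.5


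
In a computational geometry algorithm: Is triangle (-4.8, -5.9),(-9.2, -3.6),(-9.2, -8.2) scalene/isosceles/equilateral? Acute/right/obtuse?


Side lengths squared: AB^2=24.65, BC^2=21.16, CA^2=24.65
Sorted: [21.16, 24.65, 24.65]
By sides: Isosceles, By angles: Acute

Isosceles, Acute


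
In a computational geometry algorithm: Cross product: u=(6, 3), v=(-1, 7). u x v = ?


u x v = u_x*v_y - u_y*v_x = 6*7 - 3*(-1)
= 42 - (-3) = 45

45


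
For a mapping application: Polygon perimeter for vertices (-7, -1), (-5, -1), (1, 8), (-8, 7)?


Sides: (-7, -1)->(-5, -1): sqrt(4) = 2, (-5, -1)->(1, 8): sqrt(117) = 10.816654, (1, 8)->(-8, 7): sqrt(82) = 9.055385, (-8, 7)->(-7, -1): sqrt(65) = 8.062258
Sum = 29.934297
Perimeter = 29.9343

29.9343


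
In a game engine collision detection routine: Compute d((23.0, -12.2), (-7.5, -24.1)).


dx=-30.5, dy=-11.9
d^2 = (-30.5)^2 + (-11.9)^2 = 1071.86
d = sqrt(1071.86) = 32.7393

32.7393


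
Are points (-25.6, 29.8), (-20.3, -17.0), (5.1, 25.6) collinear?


Cross product: ((-20.3)-(-25.6))*(25.6-29.8) - ((-17)-29.8)*(5.1-(-25.6))
= 1414.5

No, not collinear


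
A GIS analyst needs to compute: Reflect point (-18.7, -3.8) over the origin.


Reflection over origin: (x,y) -> (-x,-y)
(-18.7, -3.8) -> (18.7, 3.8)

(18.7, 3.8)


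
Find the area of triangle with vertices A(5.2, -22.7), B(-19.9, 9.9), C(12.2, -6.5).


Area = |x_A(y_B-y_C) + x_B(y_C-y_A) + x_C(y_A-y_B)|/2
= |85.28 + (-322.38) + (-397.72)|/2
= 634.82/2 = 317.41

317.41


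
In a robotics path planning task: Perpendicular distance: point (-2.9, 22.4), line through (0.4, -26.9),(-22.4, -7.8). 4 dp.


|cross product| = 1061.01
|line direction| = sqrt(884.65) = 29.7431
Distance = 1061.01/sqrt(884.65) = 35.6725

35.6725


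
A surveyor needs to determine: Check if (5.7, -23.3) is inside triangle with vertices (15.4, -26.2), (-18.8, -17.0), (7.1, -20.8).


Cross products: AB x AP = -9.94, BC x BP = -70.07, CA x CP = -28.31
All same sign? yes

Yes, inside


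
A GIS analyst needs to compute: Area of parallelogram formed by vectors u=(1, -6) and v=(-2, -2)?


|u x v| = |1*(-2) - (-6)*(-2)|
= |(-2) - 12| = 14

14


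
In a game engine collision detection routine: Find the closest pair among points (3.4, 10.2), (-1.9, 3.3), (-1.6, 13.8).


d(P0,P1) = 8.7006, d(P0,P2) = 6.1612, d(P1,P2) = 10.5043
Closest: P0 and P2

Closest pair: (3.4, 10.2) and (-1.6, 13.8), distance = 6.1612


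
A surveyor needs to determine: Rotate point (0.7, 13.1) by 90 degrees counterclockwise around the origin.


90° CCW: (x,y) -> (-y, x)
(0.7,13.1) -> (-13.1, 0.7)

(-13.1, 0.7)


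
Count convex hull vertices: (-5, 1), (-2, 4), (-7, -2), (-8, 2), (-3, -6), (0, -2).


Convex hull vertices (CCW): (-8, 2), (-7, -2), (-3, -6), (0, -2), (-2, 4)
Count = 5

5


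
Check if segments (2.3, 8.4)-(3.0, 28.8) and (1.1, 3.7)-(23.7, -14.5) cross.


Cross products: d1=128.06, d2=601.84, d3=21.19, d4=-452.59
d1*d2 < 0 and d3*d4 < 0? no

No, they don't intersect


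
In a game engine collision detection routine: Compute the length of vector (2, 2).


|u| = sqrt(2^2 + 2^2) = sqrt(8) = 2.8284

2.8284


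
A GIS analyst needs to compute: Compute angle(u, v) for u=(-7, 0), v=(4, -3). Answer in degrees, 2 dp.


u.v = -28, |u| = sqrt(49) = 7, |v| = sqrt(25) = 5
cos(theta) = u.v/(|u||v|) = -28/sqrt(1225) = -0.8
theta = acos(-0.8) = 143.13 degrees

143.13 degrees


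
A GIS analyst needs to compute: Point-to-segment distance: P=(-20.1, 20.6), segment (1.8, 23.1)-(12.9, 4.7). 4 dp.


Project P onto AB: t = 0 (clamped to [0,1])
Closest point on segment: (1.8, 23.1)
Distance: 22.0422

22.0422


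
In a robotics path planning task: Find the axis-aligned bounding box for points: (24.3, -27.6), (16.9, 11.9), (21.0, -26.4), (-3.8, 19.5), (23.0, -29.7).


x range: [-3.8, 24.3]
y range: [-29.7, 19.5]
Bounding box: (-3.8,-29.7) to (24.3,19.5)

(-3.8,-29.7) to (24.3,19.5)


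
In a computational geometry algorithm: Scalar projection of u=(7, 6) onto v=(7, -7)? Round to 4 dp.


u.v = 7, |v| = sqrt(98) = 9.8995
Scalar projection = u.v / |v| = 7 / sqrt(98) = 0.7071

0.7071


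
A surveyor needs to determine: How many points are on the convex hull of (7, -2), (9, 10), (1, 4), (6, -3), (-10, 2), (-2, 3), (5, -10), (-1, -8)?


Convex hull vertices (CCW): (-10, 2), (-1, -8), (5, -10), (7, -2), (9, 10)
Count = 5

5


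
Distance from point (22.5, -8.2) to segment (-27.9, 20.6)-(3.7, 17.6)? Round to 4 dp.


Project P onto AB: t = 1 (clamped to [0,1])
Closest point on segment: (3.7, 17.6)
Distance: 31.923

31.923


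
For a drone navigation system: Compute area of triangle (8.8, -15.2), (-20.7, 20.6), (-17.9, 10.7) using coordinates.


Area = |x_A(y_B-y_C) + x_B(y_C-y_A) + x_C(y_A-y_B)|/2
= |87.12 + (-536.13) + 640.82|/2
= 191.81/2 = 95.905

95.905


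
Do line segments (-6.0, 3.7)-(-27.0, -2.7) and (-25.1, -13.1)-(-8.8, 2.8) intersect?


Cross products: d1=-29.85, d2=199.73, d3=230.56, d4=0.98
d1*d2 < 0 and d3*d4 < 0? no

No, they don't intersect


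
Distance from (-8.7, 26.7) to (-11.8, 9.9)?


dx=-3.1, dy=-16.8
d^2 = (-3.1)^2 + (-16.8)^2 = 291.85
d = sqrt(291.85) = 17.0836

17.0836


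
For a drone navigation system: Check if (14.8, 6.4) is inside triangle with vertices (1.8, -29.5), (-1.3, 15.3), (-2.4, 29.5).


Cross products: AB x AP = -693.69, BC x BP = -218.83, CA x CP = 917.78
All same sign? no

No, outside


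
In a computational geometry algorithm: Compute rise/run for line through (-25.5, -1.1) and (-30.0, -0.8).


slope = (y2-y1)/(x2-x1) = ((-0.8)-(-1.1))/((-30)-(-25.5)) = 0.3/(-4.5) = -0.0667

-0.0667


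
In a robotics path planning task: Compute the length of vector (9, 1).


|u| = sqrt(9^2 + 1^2) = sqrt(82) = 9.0554

9.0554


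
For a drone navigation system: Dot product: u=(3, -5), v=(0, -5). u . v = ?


u . v = u_x*v_x + u_y*v_y = 3*0 + (-5)*(-5)
= 0 + 25 = 25

25


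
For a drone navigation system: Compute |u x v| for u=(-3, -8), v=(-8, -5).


|u x v| = |(-3)*(-5) - (-8)*(-8)|
= |15 - 64| = 49

49


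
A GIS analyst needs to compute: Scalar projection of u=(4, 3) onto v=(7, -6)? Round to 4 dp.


u.v = 10, |v| = sqrt(85) = 9.2195
Scalar projection = u.v / |v| = 10 / sqrt(85) = 1.0847

1.0847


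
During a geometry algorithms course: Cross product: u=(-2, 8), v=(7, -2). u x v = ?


u x v = u_x*v_y - u_y*v_x = (-2)*(-2) - 8*7
= 4 - 56 = -52

-52


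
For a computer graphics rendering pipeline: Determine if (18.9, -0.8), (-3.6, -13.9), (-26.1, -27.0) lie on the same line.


Cross product: ((-3.6)-18.9)*((-27)-(-0.8)) - ((-13.9)-(-0.8))*((-26.1)-18.9)
= 0

Yes, collinear


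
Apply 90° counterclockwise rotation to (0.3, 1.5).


90° CCW: (x,y) -> (-y, x)
(0.3,1.5) -> (-1.5, 0.3)

(-1.5, 0.3)


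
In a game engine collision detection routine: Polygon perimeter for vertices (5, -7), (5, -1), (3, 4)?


Sides: (5, -7)->(5, -1): sqrt(36) = 6, (5, -1)->(3, 4): sqrt(29) = 5.385165, (3, 4)->(5, -7): sqrt(125) = 11.18034
Sum = 22.565505
Perimeter = 22.5655

22.5655


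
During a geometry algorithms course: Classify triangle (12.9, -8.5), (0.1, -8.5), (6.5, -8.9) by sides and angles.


Side lengths squared: AB^2=163.84, BC^2=41.12, CA^2=41.12
Sorted: [41.12, 41.12, 163.84]
By sides: Isosceles, By angles: Obtuse

Isosceles, Obtuse


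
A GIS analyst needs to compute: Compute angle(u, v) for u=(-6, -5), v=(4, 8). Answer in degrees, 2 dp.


u.v = -64, |u| = sqrt(61) = 7.8102, |v| = sqrt(80) = 8.9443
cos(theta) = u.v/(|u||v|) = -64/sqrt(4880) = -0.916157
theta = acos(-0.916157) = 156.37 degrees

156.37 degrees


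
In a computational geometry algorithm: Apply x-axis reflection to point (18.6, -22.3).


Reflection over x-axis: (x,y) -> (x,-y)
(18.6, -22.3) -> (18.6, 22.3)

(18.6, 22.3)


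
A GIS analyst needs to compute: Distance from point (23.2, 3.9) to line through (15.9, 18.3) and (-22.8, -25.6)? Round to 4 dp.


|cross product| = 877.75
|line direction| = sqrt(3424.9) = 58.5226
Distance = 877.75/sqrt(3424.9) = 14.9985

14.9985


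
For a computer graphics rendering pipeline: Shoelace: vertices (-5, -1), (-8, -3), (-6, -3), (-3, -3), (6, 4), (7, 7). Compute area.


Shoelace sum: ((-5)*(-3) - (-8)*(-1)) + ((-8)*(-3) - (-6)*(-3)) + ((-6)*(-3) - (-3)*(-3)) + ((-3)*4 - 6*(-3)) + (6*7 - 7*4) + (7*(-1) - (-5)*7)
= 70
Area = |70|/2 = 35

35


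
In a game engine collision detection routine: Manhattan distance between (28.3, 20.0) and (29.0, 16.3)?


|28.3-29| + |20-16.3| = 0.7 + 3.7 = 4.4

4.4


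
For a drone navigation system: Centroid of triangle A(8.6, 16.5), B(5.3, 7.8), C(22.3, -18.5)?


Centroid = ((x_A+x_B+x_C)/3, (y_A+y_B+y_C)/3)
= ((8.6+5.3+22.3)/3, (16.5+7.8+(-18.5))/3)
= (12.0667, 1.9333)

(12.0667, 1.9333)


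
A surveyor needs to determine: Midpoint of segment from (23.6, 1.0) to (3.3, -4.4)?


M = ((23.6+3.3)/2, (1+(-4.4))/2)
= (13.45, -1.7)

(13.45, -1.7)


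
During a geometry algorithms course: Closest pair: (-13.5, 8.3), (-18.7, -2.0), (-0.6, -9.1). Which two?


d(P0,P1) = 11.5382, d(P0,P2) = 21.6603, d(P1,P2) = 19.4427
Closest: P0 and P1

Closest pair: (-13.5, 8.3) and (-18.7, -2.0), distance = 11.5382


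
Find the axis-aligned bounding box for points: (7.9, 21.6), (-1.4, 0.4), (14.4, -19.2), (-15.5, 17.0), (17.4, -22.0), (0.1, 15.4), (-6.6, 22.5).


x range: [-15.5, 17.4]
y range: [-22, 22.5]
Bounding box: (-15.5,-22) to (17.4,22.5)

(-15.5,-22) to (17.4,22.5)


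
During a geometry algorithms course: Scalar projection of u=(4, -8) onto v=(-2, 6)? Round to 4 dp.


u.v = -56, |v| = sqrt(40) = 6.3246
Scalar projection = u.v / |v| = -56 / sqrt(40) = -8.8544

-8.8544


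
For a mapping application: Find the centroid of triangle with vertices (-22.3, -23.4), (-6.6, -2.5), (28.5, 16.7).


Centroid = ((x_A+x_B+x_C)/3, (y_A+y_B+y_C)/3)
= (((-22.3)+(-6.6)+28.5)/3, ((-23.4)+(-2.5)+16.7)/3)
= (-0.1333, -3.0667)

(-0.1333, -3.0667)


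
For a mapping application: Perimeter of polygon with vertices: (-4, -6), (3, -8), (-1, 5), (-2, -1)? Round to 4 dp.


Sides: (-4, -6)->(3, -8): sqrt(53) = 7.28011, (3, -8)->(-1, 5): sqrt(185) = 13.601471, (-1, 5)->(-2, -1): sqrt(37) = 6.082763, (-2, -1)->(-4, -6): sqrt(29) = 5.385165
Sum = 32.349509
Perimeter = 32.3495

32.3495


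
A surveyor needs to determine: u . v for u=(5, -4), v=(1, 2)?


u . v = u_x*v_x + u_y*v_y = 5*1 + (-4)*2
= 5 + (-8) = -3

-3


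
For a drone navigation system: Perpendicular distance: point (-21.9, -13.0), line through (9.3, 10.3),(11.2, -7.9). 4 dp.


|cross product| = 612.11
|line direction| = sqrt(334.85) = 18.2989
Distance = 612.11/sqrt(334.85) = 33.4506

33.4506


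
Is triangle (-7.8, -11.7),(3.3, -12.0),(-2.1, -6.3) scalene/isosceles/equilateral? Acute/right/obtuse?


Side lengths squared: AB^2=123.3, BC^2=61.65, CA^2=61.65
Sorted: [61.65, 61.65, 123.3]
By sides: Isosceles, By angles: Right

Isosceles, Right


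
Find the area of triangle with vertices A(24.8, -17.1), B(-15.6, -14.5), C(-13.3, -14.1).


Area = |x_A(y_B-y_C) + x_B(y_C-y_A) + x_C(y_A-y_B)|/2
= |(-9.92) + (-46.8) + 34.58|/2
= 22.14/2 = 11.07

11.07


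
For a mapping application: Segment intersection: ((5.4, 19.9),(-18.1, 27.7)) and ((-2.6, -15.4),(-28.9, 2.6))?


Cross products: d1=-1072.39, d2=-854.53, d3=891.95, d4=674.09
d1*d2 < 0 and d3*d4 < 0? no

No, they don't intersect


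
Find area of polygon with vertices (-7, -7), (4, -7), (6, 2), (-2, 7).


Shoelace sum: ((-7)*(-7) - 4*(-7)) + (4*2 - 6*(-7)) + (6*7 - (-2)*2) + ((-2)*(-7) - (-7)*7)
= 236
Area = |236|/2 = 118

118


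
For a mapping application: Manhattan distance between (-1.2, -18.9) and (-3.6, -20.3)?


|(-1.2)-(-3.6)| + |(-18.9)-(-20.3)| = 2.4 + 1.4 = 3.8

3.8


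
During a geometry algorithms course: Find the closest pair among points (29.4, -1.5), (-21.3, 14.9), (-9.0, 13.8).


d(P0,P1) = 53.2865, d(P0,P2) = 41.3358, d(P1,P2) = 12.3491
Closest: P1 and P2

Closest pair: (-21.3, 14.9) and (-9.0, 13.8), distance = 12.3491


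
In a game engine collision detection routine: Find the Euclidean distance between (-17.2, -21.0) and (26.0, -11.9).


dx=43.2, dy=9.1
d^2 = 43.2^2 + 9.1^2 = 1949.05
d = sqrt(1949.05) = 44.148

44.148


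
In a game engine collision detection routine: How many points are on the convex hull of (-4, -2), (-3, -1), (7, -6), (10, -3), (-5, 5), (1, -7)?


Convex hull vertices (CCW): (-5, 5), (-4, -2), (1, -7), (7, -6), (10, -3)
Count = 5

5
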